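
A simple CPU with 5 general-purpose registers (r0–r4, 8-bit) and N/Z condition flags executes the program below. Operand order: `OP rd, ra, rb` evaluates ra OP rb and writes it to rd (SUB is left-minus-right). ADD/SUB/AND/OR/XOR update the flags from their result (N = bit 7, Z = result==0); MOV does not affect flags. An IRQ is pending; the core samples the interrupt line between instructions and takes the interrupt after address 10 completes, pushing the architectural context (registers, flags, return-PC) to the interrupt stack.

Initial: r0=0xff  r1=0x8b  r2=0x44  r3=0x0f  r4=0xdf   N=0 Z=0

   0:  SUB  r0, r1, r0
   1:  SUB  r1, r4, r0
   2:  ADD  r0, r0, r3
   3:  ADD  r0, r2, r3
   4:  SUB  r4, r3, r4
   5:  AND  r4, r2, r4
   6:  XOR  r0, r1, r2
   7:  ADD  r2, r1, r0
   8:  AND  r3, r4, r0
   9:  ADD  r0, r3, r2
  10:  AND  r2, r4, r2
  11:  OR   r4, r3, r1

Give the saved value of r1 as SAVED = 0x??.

SAVED = 0x53

after  0: r0=0x8c r1=0x8b r2=0x44 r3=0x0f r4=0xdf  N=1 Z=0
after  1: r0=0x8c r1=0x53 r2=0x44 r3=0x0f r4=0xdf  N=0 Z=0
after  2: r0=0x9b r1=0x53 r2=0x44 r3=0x0f r4=0xdf  N=1 Z=0
after  3: r0=0x53 r1=0x53 r2=0x44 r3=0x0f r4=0xdf  N=0 Z=0
after  4: r0=0x53 r1=0x53 r2=0x44 r3=0x0f r4=0x30  N=0 Z=0
after  5: r0=0x53 r1=0x53 r2=0x44 r3=0x0f r4=0x00  N=0 Z=1
after  6: r0=0x17 r1=0x53 r2=0x44 r3=0x0f r4=0x00  N=0 Z=0
after  7: r0=0x17 r1=0x53 r2=0x6a r3=0x0f r4=0x00  N=0 Z=0
after  8: r0=0x17 r1=0x53 r2=0x6a r3=0x00 r4=0x00  N=0 Z=1
after  9: r0=0x6a r1=0x53 r2=0x6a r3=0x00 r4=0x00  N=0 Z=0
after 10: r0=0x6a r1=0x53 r2=0x00 r3=0x00 r4=0x00  N=0 Z=1
-- IRQ taken; context saved, return-PC = 11 --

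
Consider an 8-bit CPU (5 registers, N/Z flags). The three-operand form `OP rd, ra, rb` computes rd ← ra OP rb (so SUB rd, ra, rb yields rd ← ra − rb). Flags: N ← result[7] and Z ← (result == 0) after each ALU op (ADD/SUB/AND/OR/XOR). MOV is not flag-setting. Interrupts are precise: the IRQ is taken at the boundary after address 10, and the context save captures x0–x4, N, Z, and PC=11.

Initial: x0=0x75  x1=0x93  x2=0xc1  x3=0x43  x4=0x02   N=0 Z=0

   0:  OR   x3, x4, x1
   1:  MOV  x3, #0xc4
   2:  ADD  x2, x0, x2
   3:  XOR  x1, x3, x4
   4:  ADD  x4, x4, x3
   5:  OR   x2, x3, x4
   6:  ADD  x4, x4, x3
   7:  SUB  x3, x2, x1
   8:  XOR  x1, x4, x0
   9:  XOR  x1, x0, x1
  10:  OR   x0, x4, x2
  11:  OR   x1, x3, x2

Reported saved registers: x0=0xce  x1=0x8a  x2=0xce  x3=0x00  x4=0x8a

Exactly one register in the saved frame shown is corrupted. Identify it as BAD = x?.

BAD = x2

after  0: x0=0x75 x1=0x93 x2=0xc1 x3=0x93 x4=0x02  N=1 Z=0
after  1: x0=0x75 x1=0x93 x2=0xc1 x3=0xc4 x4=0x02  N=1 Z=0
after  2: x0=0x75 x1=0x93 x2=0x36 x3=0xc4 x4=0x02  N=0 Z=0
after  3: x0=0x75 x1=0xc6 x2=0x36 x3=0xc4 x4=0x02  N=1 Z=0
after  4: x0=0x75 x1=0xc6 x2=0x36 x3=0xc4 x4=0xc6  N=1 Z=0
after  5: x0=0x75 x1=0xc6 x2=0xc6 x3=0xc4 x4=0xc6  N=1 Z=0
after  6: x0=0x75 x1=0xc6 x2=0xc6 x3=0xc4 x4=0x8a  N=1 Z=0
after  7: x0=0x75 x1=0xc6 x2=0xc6 x3=0x00 x4=0x8a  N=0 Z=1
after  8: x0=0x75 x1=0xff x2=0xc6 x3=0x00 x4=0x8a  N=1 Z=0
after  9: x0=0x75 x1=0x8a x2=0xc6 x3=0x00 x4=0x8a  N=1 Z=0
after 10: x0=0xce x1=0x8a x2=0xc6 x3=0x00 x4=0x8a  N=1 Z=0
-- IRQ taken; context saved, return-PC = 11 --
mismatch: x2: reported 0xce vs actual 0xc6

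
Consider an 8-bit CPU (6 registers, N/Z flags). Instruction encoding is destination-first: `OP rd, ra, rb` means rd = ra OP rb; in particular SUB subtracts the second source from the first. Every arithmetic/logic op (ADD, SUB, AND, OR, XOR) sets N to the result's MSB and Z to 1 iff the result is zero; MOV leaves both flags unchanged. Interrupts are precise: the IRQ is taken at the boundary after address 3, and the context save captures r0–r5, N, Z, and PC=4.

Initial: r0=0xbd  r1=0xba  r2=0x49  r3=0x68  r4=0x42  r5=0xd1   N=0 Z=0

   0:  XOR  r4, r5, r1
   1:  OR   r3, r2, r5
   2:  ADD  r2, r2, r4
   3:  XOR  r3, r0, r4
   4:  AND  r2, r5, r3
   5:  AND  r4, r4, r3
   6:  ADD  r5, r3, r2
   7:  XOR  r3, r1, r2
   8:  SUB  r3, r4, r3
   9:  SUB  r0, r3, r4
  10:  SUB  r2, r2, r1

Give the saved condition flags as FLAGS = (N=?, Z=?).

after  0: r0=0xbd r1=0xba r2=0x49 r3=0x68 r4=0x6b r5=0xd1  N=0 Z=0
after  1: r0=0xbd r1=0xba r2=0x49 r3=0xd9 r4=0x6b r5=0xd1  N=1 Z=0
after  2: r0=0xbd r1=0xba r2=0xb4 r3=0xd9 r4=0x6b r5=0xd1  N=1 Z=0
after  3: r0=0xbd r1=0xba r2=0xb4 r3=0xd6 r4=0x6b r5=0xd1  N=1 Z=0
-- IRQ taken; context saved, return-PC = 4 --

FLAGS = (N=1, Z=0)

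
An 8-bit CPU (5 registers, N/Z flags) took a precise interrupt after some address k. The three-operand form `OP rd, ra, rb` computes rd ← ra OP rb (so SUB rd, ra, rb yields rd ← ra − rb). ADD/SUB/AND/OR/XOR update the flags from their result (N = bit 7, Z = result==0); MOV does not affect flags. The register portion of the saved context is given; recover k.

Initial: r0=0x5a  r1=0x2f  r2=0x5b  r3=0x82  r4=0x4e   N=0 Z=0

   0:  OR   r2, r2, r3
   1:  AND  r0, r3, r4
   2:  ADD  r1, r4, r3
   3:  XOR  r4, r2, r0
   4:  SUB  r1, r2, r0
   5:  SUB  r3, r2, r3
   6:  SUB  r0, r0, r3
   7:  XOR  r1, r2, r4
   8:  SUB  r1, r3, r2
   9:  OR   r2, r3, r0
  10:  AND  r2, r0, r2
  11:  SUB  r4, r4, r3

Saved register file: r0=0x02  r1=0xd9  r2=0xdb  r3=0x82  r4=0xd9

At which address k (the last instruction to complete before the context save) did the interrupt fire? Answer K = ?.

K = 4

after  0: r0=0x5a r1=0x2f r2=0xdb r3=0x82 r4=0x4e  N=1 Z=0
after  1: r0=0x02 r1=0x2f r2=0xdb r3=0x82 r4=0x4e  N=0 Z=0
after  2: r0=0x02 r1=0xd0 r2=0xdb r3=0x82 r4=0x4e  N=1 Z=0
after  3: r0=0x02 r1=0xd0 r2=0xdb r3=0x82 r4=0xd9  N=1 Z=0
after  4: r0=0x02 r1=0xd9 r2=0xdb r3=0x82 r4=0xd9  N=1 Z=0
-- IRQ taken; context saved, return-PC = 5 --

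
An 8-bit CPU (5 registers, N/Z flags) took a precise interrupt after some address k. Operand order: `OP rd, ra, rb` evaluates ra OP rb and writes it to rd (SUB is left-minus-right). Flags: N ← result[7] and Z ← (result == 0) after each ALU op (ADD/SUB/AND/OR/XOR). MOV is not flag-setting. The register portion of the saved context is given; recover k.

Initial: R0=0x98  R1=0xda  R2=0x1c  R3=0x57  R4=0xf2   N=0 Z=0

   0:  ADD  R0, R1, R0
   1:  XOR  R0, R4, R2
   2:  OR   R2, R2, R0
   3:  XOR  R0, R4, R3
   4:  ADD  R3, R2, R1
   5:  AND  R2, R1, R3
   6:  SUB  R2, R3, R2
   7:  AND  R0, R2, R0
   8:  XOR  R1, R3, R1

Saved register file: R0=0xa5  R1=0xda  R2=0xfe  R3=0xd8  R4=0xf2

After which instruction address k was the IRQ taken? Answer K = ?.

K = 4

after  0: R0=0x72 R1=0xda R2=0x1c R3=0x57 R4=0xf2  N=0 Z=0
after  1: R0=0xee R1=0xda R2=0x1c R3=0x57 R4=0xf2  N=1 Z=0
after  2: R0=0xee R1=0xda R2=0xfe R3=0x57 R4=0xf2  N=1 Z=0
after  3: R0=0xa5 R1=0xda R2=0xfe R3=0x57 R4=0xf2  N=1 Z=0
after  4: R0=0xa5 R1=0xda R2=0xfe R3=0xd8 R4=0xf2  N=1 Z=0
-- IRQ taken; context saved, return-PC = 5 --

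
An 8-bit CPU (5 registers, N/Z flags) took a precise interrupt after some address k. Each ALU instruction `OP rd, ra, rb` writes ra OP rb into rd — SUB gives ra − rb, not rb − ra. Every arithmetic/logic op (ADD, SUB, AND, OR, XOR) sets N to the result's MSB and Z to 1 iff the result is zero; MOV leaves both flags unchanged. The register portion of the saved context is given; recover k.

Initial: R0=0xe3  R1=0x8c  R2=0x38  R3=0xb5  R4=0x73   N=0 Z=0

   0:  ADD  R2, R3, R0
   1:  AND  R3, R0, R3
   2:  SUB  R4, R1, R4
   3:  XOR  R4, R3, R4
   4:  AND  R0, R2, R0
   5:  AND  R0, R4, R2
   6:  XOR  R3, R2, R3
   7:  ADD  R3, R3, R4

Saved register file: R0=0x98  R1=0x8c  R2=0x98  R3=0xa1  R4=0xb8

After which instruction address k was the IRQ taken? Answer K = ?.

K = 5

after  0: R0=0xe3 R1=0x8c R2=0x98 R3=0xb5 R4=0x73  N=1 Z=0
after  1: R0=0xe3 R1=0x8c R2=0x98 R3=0xa1 R4=0x73  N=1 Z=0
after  2: R0=0xe3 R1=0x8c R2=0x98 R3=0xa1 R4=0x19  N=0 Z=0
after  3: R0=0xe3 R1=0x8c R2=0x98 R3=0xa1 R4=0xb8  N=1 Z=0
after  4: R0=0x80 R1=0x8c R2=0x98 R3=0xa1 R4=0xb8  N=1 Z=0
after  5: R0=0x98 R1=0x8c R2=0x98 R3=0xa1 R4=0xb8  N=1 Z=0
-- IRQ taken; context saved, return-PC = 6 --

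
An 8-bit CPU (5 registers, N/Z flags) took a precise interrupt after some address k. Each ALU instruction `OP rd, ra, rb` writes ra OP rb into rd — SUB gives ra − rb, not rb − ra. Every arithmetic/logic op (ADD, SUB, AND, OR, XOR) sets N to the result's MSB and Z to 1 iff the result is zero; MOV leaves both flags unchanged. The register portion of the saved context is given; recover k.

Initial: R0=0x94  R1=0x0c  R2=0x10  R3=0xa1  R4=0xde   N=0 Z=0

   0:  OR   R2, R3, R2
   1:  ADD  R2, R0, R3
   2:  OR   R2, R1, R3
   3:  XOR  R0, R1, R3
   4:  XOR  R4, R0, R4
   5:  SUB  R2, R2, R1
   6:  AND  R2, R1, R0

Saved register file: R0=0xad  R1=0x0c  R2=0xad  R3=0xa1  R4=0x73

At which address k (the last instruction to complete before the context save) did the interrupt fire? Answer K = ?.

K = 4

after  0: R0=0x94 R1=0x0c R2=0xb1 R3=0xa1 R4=0xde  N=1 Z=0
after  1: R0=0x94 R1=0x0c R2=0x35 R3=0xa1 R4=0xde  N=0 Z=0
after  2: R0=0x94 R1=0x0c R2=0xad R3=0xa1 R4=0xde  N=1 Z=0
after  3: R0=0xad R1=0x0c R2=0xad R3=0xa1 R4=0xde  N=1 Z=0
after  4: R0=0xad R1=0x0c R2=0xad R3=0xa1 R4=0x73  N=0 Z=0
-- IRQ taken; context saved, return-PC = 5 --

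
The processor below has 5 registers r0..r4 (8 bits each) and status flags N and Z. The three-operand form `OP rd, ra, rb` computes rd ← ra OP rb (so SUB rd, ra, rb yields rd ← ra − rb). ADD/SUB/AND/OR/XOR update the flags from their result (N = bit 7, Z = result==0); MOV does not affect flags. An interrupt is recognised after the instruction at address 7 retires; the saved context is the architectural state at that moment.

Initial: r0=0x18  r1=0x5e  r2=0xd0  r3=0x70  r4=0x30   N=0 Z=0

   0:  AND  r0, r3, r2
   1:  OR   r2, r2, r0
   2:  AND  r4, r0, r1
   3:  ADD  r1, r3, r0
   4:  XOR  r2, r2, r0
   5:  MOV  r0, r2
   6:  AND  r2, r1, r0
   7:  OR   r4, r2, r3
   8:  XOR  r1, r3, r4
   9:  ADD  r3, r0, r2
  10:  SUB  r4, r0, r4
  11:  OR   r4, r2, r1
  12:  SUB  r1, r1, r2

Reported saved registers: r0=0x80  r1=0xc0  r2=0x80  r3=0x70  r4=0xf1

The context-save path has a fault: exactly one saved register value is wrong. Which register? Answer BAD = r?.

after  0: r0=0x50 r1=0x5e r2=0xd0 r3=0x70 r4=0x30  N=0 Z=0
after  1: r0=0x50 r1=0x5e r2=0xd0 r3=0x70 r4=0x30  N=1 Z=0
after  2: r0=0x50 r1=0x5e r2=0xd0 r3=0x70 r4=0x50  N=0 Z=0
after  3: r0=0x50 r1=0xc0 r2=0xd0 r3=0x70 r4=0x50  N=1 Z=0
after  4: r0=0x50 r1=0xc0 r2=0x80 r3=0x70 r4=0x50  N=1 Z=0
after  5: r0=0x80 r1=0xc0 r2=0x80 r3=0x70 r4=0x50  N=1 Z=0
after  6: r0=0x80 r1=0xc0 r2=0x80 r3=0x70 r4=0x50  N=1 Z=0
after  7: r0=0x80 r1=0xc0 r2=0x80 r3=0x70 r4=0xf0  N=1 Z=0
-- IRQ taken; context saved, return-PC = 8 --
mismatch: r4: reported 0xf1 vs actual 0xf0

BAD = r4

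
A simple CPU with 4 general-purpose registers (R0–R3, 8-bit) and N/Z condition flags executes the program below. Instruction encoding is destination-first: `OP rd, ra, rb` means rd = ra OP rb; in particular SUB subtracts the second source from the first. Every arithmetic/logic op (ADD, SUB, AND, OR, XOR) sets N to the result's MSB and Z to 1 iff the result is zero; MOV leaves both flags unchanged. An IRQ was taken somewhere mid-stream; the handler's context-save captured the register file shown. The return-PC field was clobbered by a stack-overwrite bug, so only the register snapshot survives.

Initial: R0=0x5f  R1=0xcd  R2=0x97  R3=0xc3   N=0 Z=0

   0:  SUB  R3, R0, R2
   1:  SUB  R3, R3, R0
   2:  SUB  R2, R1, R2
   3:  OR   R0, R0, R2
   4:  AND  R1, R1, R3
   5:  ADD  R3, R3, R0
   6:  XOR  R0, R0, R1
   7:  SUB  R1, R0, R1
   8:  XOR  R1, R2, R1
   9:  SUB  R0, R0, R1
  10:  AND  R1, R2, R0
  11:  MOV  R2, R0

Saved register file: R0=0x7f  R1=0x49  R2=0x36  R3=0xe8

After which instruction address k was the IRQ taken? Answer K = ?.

after  0: R0=0x5f R1=0xcd R2=0x97 R3=0xc8  N=1 Z=0
after  1: R0=0x5f R1=0xcd R2=0x97 R3=0x69  N=0 Z=0
after  2: R0=0x5f R1=0xcd R2=0x36 R3=0x69  N=0 Z=0
after  3: R0=0x7f R1=0xcd R2=0x36 R3=0x69  N=0 Z=0
after  4: R0=0x7f R1=0x49 R2=0x36 R3=0x69  N=0 Z=0
after  5: R0=0x7f R1=0x49 R2=0x36 R3=0xe8  N=1 Z=0
-- IRQ taken; context saved, return-PC = 6 --

K = 5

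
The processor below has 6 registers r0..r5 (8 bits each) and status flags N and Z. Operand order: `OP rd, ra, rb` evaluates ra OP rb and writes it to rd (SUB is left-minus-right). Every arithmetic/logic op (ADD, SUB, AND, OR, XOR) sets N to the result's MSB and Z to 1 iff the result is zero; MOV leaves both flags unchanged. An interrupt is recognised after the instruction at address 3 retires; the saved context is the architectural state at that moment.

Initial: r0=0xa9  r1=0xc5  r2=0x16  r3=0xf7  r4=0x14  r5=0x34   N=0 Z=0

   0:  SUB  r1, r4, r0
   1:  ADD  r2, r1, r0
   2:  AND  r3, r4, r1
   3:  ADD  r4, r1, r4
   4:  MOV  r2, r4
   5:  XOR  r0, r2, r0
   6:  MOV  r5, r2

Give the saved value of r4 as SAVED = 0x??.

after  0: r0=0xa9 r1=0x6b r2=0x16 r3=0xf7 r4=0x14 r5=0x34  N=0 Z=0
after  1: r0=0xa9 r1=0x6b r2=0x14 r3=0xf7 r4=0x14 r5=0x34  N=0 Z=0
after  2: r0=0xa9 r1=0x6b r2=0x14 r3=0x00 r4=0x14 r5=0x34  N=0 Z=1
after  3: r0=0xa9 r1=0x6b r2=0x14 r3=0x00 r4=0x7f r5=0x34  N=0 Z=0
-- IRQ taken; context saved, return-PC = 4 --

SAVED = 0x7f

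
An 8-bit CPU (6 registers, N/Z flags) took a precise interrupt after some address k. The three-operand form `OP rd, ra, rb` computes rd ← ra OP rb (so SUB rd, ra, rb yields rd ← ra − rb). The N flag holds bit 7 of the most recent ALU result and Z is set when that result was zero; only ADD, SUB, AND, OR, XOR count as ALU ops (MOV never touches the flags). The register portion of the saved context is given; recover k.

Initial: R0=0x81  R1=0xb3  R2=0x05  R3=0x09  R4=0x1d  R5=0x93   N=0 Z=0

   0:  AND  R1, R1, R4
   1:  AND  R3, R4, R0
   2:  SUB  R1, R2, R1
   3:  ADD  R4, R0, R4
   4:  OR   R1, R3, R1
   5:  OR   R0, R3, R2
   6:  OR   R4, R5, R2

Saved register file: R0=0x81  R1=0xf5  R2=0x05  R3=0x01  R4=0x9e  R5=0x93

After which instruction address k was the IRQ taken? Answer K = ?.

K = 4

after  0: R0=0x81 R1=0x11 R2=0x05 R3=0x09 R4=0x1d R5=0x93  N=0 Z=0
after  1: R0=0x81 R1=0x11 R2=0x05 R3=0x01 R4=0x1d R5=0x93  N=0 Z=0
after  2: R0=0x81 R1=0xf4 R2=0x05 R3=0x01 R4=0x1d R5=0x93  N=1 Z=0
after  3: R0=0x81 R1=0xf4 R2=0x05 R3=0x01 R4=0x9e R5=0x93  N=1 Z=0
after  4: R0=0x81 R1=0xf5 R2=0x05 R3=0x01 R4=0x9e R5=0x93  N=1 Z=0
-- IRQ taken; context saved, return-PC = 5 --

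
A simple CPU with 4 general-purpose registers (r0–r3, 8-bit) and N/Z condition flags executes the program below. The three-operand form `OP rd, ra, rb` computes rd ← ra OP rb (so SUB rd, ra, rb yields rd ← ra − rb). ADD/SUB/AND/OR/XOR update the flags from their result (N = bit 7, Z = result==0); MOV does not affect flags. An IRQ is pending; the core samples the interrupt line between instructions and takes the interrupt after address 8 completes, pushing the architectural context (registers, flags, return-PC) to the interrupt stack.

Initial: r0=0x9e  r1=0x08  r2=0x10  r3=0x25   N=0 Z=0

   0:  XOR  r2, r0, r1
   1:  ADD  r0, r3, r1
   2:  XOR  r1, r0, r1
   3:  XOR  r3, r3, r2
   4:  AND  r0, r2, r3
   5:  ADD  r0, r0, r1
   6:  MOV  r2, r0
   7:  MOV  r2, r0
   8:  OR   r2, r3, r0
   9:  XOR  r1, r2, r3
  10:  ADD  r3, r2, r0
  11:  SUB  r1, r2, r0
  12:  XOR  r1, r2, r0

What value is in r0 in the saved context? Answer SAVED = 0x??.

SAVED = 0xb7

after  0: r0=0x9e r1=0x08 r2=0x96 r3=0x25  N=1 Z=0
after  1: r0=0x2d r1=0x08 r2=0x96 r3=0x25  N=0 Z=0
after  2: r0=0x2d r1=0x25 r2=0x96 r3=0x25  N=0 Z=0
after  3: r0=0x2d r1=0x25 r2=0x96 r3=0xb3  N=1 Z=0
after  4: r0=0x92 r1=0x25 r2=0x96 r3=0xb3  N=1 Z=0
after  5: r0=0xb7 r1=0x25 r2=0x96 r3=0xb3  N=1 Z=0
after  6: r0=0xb7 r1=0x25 r2=0xb7 r3=0xb3  N=1 Z=0
after  7: r0=0xb7 r1=0x25 r2=0xb7 r3=0xb3  N=1 Z=0
after  8: r0=0xb7 r1=0x25 r2=0xb7 r3=0xb3  N=1 Z=0
-- IRQ taken; context saved, return-PC = 9 --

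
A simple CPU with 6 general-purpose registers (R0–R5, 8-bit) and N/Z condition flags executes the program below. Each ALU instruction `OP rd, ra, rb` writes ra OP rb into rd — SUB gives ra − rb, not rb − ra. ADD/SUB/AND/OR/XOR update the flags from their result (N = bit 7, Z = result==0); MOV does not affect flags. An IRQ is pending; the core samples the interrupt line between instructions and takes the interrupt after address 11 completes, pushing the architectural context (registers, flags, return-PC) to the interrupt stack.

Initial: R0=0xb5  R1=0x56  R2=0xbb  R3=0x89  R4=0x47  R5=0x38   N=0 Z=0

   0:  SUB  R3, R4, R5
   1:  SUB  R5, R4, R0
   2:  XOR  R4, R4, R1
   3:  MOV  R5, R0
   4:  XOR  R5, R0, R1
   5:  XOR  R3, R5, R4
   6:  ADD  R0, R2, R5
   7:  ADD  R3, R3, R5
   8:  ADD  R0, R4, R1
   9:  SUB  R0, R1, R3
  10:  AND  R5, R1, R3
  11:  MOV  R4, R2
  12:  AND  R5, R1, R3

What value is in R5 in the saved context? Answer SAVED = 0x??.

after  0: R0=0xb5 R1=0x56 R2=0xbb R3=0x0f R4=0x47 R5=0x38  N=0 Z=0
after  1: R0=0xb5 R1=0x56 R2=0xbb R3=0x0f R4=0x47 R5=0x92  N=1 Z=0
after  2: R0=0xb5 R1=0x56 R2=0xbb R3=0x0f R4=0x11 R5=0x92  N=0 Z=0
after  3: R0=0xb5 R1=0x56 R2=0xbb R3=0x0f R4=0x11 R5=0xb5  N=0 Z=0
after  4: R0=0xb5 R1=0x56 R2=0xbb R3=0x0f R4=0x11 R5=0xe3  N=1 Z=0
after  5: R0=0xb5 R1=0x56 R2=0xbb R3=0xf2 R4=0x11 R5=0xe3  N=1 Z=0
after  6: R0=0x9e R1=0x56 R2=0xbb R3=0xf2 R4=0x11 R5=0xe3  N=1 Z=0
after  7: R0=0x9e R1=0x56 R2=0xbb R3=0xd5 R4=0x11 R5=0xe3  N=1 Z=0
after  8: R0=0x67 R1=0x56 R2=0xbb R3=0xd5 R4=0x11 R5=0xe3  N=0 Z=0
after  9: R0=0x81 R1=0x56 R2=0xbb R3=0xd5 R4=0x11 R5=0xe3  N=1 Z=0
after 10: R0=0x81 R1=0x56 R2=0xbb R3=0xd5 R4=0x11 R5=0x54  N=0 Z=0
after 11: R0=0x81 R1=0x56 R2=0xbb R3=0xd5 R4=0xbb R5=0x54  N=0 Z=0
-- IRQ taken; context saved, return-PC = 12 --

SAVED = 0x54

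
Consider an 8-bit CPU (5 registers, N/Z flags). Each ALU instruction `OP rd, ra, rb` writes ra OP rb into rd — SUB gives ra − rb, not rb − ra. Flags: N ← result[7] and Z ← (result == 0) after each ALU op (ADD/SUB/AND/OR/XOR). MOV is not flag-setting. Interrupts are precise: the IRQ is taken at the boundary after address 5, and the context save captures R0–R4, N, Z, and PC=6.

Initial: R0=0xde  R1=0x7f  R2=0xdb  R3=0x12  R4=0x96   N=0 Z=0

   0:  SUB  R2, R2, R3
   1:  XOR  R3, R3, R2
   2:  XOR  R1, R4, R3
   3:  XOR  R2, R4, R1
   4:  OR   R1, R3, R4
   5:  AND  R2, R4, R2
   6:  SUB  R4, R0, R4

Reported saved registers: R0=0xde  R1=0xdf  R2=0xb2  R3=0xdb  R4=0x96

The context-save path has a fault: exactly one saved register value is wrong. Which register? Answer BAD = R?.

BAD = R2

after  0: R0=0xde R1=0x7f R2=0xc9 R3=0x12 R4=0x96  N=1 Z=0
after  1: R0=0xde R1=0x7f R2=0xc9 R3=0xdb R4=0x96  N=1 Z=0
after  2: R0=0xde R1=0x4d R2=0xc9 R3=0xdb R4=0x96  N=0 Z=0
after  3: R0=0xde R1=0x4d R2=0xdb R3=0xdb R4=0x96  N=1 Z=0
after  4: R0=0xde R1=0xdf R2=0xdb R3=0xdb R4=0x96  N=1 Z=0
after  5: R0=0xde R1=0xdf R2=0x92 R3=0xdb R4=0x96  N=1 Z=0
-- IRQ taken; context saved, return-PC = 6 --
mismatch: R2: reported 0xb2 vs actual 0x92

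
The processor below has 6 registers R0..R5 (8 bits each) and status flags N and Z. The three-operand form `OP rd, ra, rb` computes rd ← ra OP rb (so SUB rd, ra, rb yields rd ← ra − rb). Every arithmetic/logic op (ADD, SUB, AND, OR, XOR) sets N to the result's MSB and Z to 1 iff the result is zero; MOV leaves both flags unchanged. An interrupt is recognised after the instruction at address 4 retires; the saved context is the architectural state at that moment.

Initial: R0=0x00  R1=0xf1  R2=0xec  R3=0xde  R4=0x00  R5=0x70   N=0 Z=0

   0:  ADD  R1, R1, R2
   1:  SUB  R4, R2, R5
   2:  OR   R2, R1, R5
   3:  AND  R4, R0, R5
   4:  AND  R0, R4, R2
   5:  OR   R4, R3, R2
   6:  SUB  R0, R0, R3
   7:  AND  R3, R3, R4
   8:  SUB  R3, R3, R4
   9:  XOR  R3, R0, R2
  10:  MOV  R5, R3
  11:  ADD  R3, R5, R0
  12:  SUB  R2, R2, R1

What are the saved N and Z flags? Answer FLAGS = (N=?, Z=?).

after  0: R0=0x00 R1=0xdd R2=0xec R3=0xde R4=0x00 R5=0x70  N=1 Z=0
after  1: R0=0x00 R1=0xdd R2=0xec R3=0xde R4=0x7c R5=0x70  N=0 Z=0
after  2: R0=0x00 R1=0xdd R2=0xfd R3=0xde R4=0x7c R5=0x70  N=1 Z=0
after  3: R0=0x00 R1=0xdd R2=0xfd R3=0xde R4=0x00 R5=0x70  N=0 Z=1
after  4: R0=0x00 R1=0xdd R2=0xfd R3=0xde R4=0x00 R5=0x70  N=0 Z=1
-- IRQ taken; context saved, return-PC = 5 --

FLAGS = (N=0, Z=1)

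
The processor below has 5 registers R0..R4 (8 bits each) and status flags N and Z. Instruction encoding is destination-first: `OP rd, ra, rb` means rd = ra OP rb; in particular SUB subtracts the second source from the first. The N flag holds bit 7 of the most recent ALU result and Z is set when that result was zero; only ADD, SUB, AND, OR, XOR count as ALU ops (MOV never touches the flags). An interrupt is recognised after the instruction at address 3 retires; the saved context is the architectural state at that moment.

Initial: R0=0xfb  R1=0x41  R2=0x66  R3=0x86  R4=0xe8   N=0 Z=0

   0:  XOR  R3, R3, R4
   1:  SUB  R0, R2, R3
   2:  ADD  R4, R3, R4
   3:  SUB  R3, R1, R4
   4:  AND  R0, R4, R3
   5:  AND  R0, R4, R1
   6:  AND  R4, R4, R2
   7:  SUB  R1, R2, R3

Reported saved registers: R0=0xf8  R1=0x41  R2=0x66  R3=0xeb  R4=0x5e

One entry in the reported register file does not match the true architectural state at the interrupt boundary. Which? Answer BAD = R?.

after  0: R0=0xfb R1=0x41 R2=0x66 R3=0x6e R4=0xe8  N=0 Z=0
after  1: R0=0xf8 R1=0x41 R2=0x66 R3=0x6e R4=0xe8  N=1 Z=0
after  2: R0=0xf8 R1=0x41 R2=0x66 R3=0x6e R4=0x56  N=0 Z=0
after  3: R0=0xf8 R1=0x41 R2=0x66 R3=0xeb R4=0x56  N=1 Z=0
-- IRQ taken; context saved, return-PC = 4 --
mismatch: R4: reported 0x5e vs actual 0x56

BAD = R4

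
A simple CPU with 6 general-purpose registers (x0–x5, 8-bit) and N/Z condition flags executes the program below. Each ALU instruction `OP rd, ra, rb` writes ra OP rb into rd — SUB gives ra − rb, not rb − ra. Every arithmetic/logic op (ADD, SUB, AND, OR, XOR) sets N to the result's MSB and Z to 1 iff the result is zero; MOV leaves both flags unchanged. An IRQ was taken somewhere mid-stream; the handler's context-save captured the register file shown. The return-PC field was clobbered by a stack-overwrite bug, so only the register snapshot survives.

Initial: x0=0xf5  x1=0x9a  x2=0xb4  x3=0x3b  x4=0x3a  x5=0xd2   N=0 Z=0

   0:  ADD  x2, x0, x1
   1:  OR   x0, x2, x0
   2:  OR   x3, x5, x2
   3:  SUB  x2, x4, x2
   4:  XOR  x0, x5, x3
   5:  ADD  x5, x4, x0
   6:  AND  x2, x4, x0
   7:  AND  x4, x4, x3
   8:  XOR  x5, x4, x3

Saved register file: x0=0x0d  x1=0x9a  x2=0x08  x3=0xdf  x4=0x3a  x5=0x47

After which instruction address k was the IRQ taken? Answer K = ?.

after  0: x0=0xf5 x1=0x9a x2=0x8f x3=0x3b x4=0x3a x5=0xd2  N=1 Z=0
after  1: x0=0xff x1=0x9a x2=0x8f x3=0x3b x4=0x3a x5=0xd2  N=1 Z=0
after  2: x0=0xff x1=0x9a x2=0x8f x3=0xdf x4=0x3a x5=0xd2  N=1 Z=0
after  3: x0=0xff x1=0x9a x2=0xab x3=0xdf x4=0x3a x5=0xd2  N=1 Z=0
after  4: x0=0x0d x1=0x9a x2=0xab x3=0xdf x4=0x3a x5=0xd2  N=0 Z=0
after  5: x0=0x0d x1=0x9a x2=0xab x3=0xdf x4=0x3a x5=0x47  N=0 Z=0
after  6: x0=0x0d x1=0x9a x2=0x08 x3=0xdf x4=0x3a x5=0x47  N=0 Z=0
-- IRQ taken; context saved, return-PC = 7 --

K = 6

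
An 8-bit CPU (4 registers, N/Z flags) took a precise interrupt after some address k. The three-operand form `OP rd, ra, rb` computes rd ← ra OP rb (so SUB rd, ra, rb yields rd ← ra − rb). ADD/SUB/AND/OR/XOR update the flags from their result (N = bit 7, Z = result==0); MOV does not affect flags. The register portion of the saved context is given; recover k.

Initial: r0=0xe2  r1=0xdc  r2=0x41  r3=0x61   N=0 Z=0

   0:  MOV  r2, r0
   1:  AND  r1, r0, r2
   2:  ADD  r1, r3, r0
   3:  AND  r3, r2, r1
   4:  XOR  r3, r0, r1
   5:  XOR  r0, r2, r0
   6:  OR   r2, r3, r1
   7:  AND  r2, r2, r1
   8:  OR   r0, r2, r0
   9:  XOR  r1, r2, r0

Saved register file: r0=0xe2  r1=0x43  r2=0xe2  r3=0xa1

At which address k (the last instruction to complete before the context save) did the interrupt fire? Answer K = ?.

after  0: r0=0xe2 r1=0xdc r2=0xe2 r3=0x61  N=0 Z=0
after  1: r0=0xe2 r1=0xe2 r2=0xe2 r3=0x61  N=1 Z=0
after  2: r0=0xe2 r1=0x43 r2=0xe2 r3=0x61  N=0 Z=0
after  3: r0=0xe2 r1=0x43 r2=0xe2 r3=0x42  N=0 Z=0
after  4: r0=0xe2 r1=0x43 r2=0xe2 r3=0xa1  N=1 Z=0
-- IRQ taken; context saved, return-PC = 5 --

K = 4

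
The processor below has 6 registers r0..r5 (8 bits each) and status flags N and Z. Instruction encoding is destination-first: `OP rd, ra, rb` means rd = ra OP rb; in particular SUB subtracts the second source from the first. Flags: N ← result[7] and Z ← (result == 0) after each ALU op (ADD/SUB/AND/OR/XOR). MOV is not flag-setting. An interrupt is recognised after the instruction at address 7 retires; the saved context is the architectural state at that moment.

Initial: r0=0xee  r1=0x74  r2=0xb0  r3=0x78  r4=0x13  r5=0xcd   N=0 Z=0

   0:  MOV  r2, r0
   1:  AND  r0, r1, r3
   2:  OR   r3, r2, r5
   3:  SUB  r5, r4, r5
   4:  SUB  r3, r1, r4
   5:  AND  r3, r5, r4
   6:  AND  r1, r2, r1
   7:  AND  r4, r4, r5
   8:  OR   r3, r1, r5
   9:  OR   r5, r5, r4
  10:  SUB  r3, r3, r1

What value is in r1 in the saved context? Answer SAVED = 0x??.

after  0: r0=0xee r1=0x74 r2=0xee r3=0x78 r4=0x13 r5=0xcd  N=0 Z=0
after  1: r0=0x70 r1=0x74 r2=0xee r3=0x78 r4=0x13 r5=0xcd  N=0 Z=0
after  2: r0=0x70 r1=0x74 r2=0xee r3=0xef r4=0x13 r5=0xcd  N=1 Z=0
after  3: r0=0x70 r1=0x74 r2=0xee r3=0xef r4=0x13 r5=0x46  N=0 Z=0
after  4: r0=0x70 r1=0x74 r2=0xee r3=0x61 r4=0x13 r5=0x46  N=0 Z=0
after  5: r0=0x70 r1=0x74 r2=0xee r3=0x02 r4=0x13 r5=0x46  N=0 Z=0
after  6: r0=0x70 r1=0x64 r2=0xee r3=0x02 r4=0x13 r5=0x46  N=0 Z=0
after  7: r0=0x70 r1=0x64 r2=0xee r3=0x02 r4=0x02 r5=0x46  N=0 Z=0
-- IRQ taken; context saved, return-PC = 8 --

SAVED = 0x64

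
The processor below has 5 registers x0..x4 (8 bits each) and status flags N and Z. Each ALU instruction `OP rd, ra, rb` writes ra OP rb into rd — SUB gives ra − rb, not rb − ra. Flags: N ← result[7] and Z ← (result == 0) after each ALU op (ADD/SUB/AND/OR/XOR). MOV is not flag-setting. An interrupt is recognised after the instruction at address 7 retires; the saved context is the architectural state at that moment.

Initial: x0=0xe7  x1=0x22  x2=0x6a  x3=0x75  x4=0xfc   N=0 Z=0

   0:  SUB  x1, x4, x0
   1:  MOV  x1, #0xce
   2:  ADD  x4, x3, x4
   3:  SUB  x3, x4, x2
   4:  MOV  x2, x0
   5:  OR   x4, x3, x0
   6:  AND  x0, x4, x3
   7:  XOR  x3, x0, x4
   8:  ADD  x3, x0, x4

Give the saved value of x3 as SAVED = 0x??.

SAVED = 0xe0

after  0: x0=0xe7 x1=0x15 x2=0x6a x3=0x75 x4=0xfc  N=0 Z=0
after  1: x0=0xe7 x1=0xce x2=0x6a x3=0x75 x4=0xfc  N=0 Z=0
after  2: x0=0xe7 x1=0xce x2=0x6a x3=0x75 x4=0x71  N=0 Z=0
after  3: x0=0xe7 x1=0xce x2=0x6a x3=0x07 x4=0x71  N=0 Z=0
after  4: x0=0xe7 x1=0xce x2=0xe7 x3=0x07 x4=0x71  N=0 Z=0
after  5: x0=0xe7 x1=0xce x2=0xe7 x3=0x07 x4=0xe7  N=1 Z=0
after  6: x0=0x07 x1=0xce x2=0xe7 x3=0x07 x4=0xe7  N=0 Z=0
after  7: x0=0x07 x1=0xce x2=0xe7 x3=0xe0 x4=0xe7  N=1 Z=0
-- IRQ taken; context saved, return-PC = 8 --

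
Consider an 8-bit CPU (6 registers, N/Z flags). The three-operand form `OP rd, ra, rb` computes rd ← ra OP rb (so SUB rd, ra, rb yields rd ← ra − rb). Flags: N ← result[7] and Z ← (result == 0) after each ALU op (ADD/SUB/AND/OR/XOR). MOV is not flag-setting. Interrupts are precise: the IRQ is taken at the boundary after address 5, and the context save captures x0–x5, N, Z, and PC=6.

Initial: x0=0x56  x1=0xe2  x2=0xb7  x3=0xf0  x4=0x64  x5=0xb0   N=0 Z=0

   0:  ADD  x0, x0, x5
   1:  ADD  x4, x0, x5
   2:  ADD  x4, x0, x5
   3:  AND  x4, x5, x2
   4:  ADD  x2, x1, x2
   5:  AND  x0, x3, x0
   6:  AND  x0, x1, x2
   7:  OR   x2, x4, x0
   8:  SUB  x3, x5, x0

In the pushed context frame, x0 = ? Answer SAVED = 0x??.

after  0: x0=0x06 x1=0xe2 x2=0xb7 x3=0xf0 x4=0x64 x5=0xb0  N=0 Z=0
after  1: x0=0x06 x1=0xe2 x2=0xb7 x3=0xf0 x4=0xb6 x5=0xb0  N=1 Z=0
after  2: x0=0x06 x1=0xe2 x2=0xb7 x3=0xf0 x4=0xb6 x5=0xb0  N=1 Z=0
after  3: x0=0x06 x1=0xe2 x2=0xb7 x3=0xf0 x4=0xb0 x5=0xb0  N=1 Z=0
after  4: x0=0x06 x1=0xe2 x2=0x99 x3=0xf0 x4=0xb0 x5=0xb0  N=1 Z=0
after  5: x0=0x00 x1=0xe2 x2=0x99 x3=0xf0 x4=0xb0 x5=0xb0  N=0 Z=1
-- IRQ taken; context saved, return-PC = 6 --

SAVED = 0x00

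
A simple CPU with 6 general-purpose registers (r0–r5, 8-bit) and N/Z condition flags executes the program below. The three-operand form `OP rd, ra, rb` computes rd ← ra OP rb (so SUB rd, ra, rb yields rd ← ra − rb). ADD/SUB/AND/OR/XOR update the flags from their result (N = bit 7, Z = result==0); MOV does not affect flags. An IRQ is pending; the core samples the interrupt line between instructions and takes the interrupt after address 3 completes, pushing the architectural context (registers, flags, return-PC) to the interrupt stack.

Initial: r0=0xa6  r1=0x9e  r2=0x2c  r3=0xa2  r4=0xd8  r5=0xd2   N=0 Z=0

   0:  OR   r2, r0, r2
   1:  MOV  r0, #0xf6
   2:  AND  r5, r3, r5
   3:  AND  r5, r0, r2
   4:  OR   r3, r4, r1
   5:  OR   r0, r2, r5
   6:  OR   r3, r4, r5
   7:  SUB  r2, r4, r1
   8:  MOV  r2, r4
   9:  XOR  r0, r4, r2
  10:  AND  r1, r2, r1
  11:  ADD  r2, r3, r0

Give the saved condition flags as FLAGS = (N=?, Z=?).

after  0: r0=0xa6 r1=0x9e r2=0xae r3=0xa2 r4=0xd8 r5=0xd2  N=1 Z=0
after  1: r0=0xf6 r1=0x9e r2=0xae r3=0xa2 r4=0xd8 r5=0xd2  N=1 Z=0
after  2: r0=0xf6 r1=0x9e r2=0xae r3=0xa2 r4=0xd8 r5=0x82  N=1 Z=0
after  3: r0=0xf6 r1=0x9e r2=0xae r3=0xa2 r4=0xd8 r5=0xa6  N=1 Z=0
-- IRQ taken; context saved, return-PC = 4 --

FLAGS = (N=1, Z=0)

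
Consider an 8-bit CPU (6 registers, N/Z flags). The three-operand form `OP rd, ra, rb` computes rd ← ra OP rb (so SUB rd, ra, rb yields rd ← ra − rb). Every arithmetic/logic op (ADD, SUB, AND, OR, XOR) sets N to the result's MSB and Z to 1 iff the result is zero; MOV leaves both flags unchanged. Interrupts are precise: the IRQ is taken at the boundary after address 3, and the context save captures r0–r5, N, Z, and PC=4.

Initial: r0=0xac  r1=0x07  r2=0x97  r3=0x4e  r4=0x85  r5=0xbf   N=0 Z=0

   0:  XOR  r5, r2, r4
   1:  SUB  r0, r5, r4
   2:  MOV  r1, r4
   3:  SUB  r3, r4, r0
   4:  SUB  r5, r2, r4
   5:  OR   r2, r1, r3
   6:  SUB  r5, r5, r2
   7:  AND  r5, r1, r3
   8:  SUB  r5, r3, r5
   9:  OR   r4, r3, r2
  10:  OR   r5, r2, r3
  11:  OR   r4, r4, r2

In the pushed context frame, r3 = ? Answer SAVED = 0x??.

SAVED = 0xf8

after  0: r0=0xac r1=0x07 r2=0x97 r3=0x4e r4=0x85 r5=0x12  N=0 Z=0
after  1: r0=0x8d r1=0x07 r2=0x97 r3=0x4e r4=0x85 r5=0x12  N=1 Z=0
after  2: r0=0x8d r1=0x85 r2=0x97 r3=0x4e r4=0x85 r5=0x12  N=1 Z=0
after  3: r0=0x8d r1=0x85 r2=0x97 r3=0xf8 r4=0x85 r5=0x12  N=1 Z=0
-- IRQ taken; context saved, return-PC = 4 --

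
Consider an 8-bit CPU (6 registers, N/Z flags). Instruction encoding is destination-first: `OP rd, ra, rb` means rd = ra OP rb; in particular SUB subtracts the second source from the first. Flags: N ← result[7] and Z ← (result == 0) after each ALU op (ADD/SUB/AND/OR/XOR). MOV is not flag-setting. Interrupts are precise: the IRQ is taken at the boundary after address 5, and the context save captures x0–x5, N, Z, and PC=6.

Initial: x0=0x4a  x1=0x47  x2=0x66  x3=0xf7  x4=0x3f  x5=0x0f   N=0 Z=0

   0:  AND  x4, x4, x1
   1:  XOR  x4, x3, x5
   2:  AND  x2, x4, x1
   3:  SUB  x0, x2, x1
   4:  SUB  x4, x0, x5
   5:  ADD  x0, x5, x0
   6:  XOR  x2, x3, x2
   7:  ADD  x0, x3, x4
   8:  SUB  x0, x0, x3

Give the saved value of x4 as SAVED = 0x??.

SAVED = 0xea

after  0: x0=0x4a x1=0x47 x2=0x66 x3=0xf7 x4=0x07 x5=0x0f  N=0 Z=0
after  1: x0=0x4a x1=0x47 x2=0x66 x3=0xf7 x4=0xf8 x5=0x0f  N=1 Z=0
after  2: x0=0x4a x1=0x47 x2=0x40 x3=0xf7 x4=0xf8 x5=0x0f  N=0 Z=0
after  3: x0=0xf9 x1=0x47 x2=0x40 x3=0xf7 x4=0xf8 x5=0x0f  N=1 Z=0
after  4: x0=0xf9 x1=0x47 x2=0x40 x3=0xf7 x4=0xea x5=0x0f  N=1 Z=0
after  5: x0=0x08 x1=0x47 x2=0x40 x3=0xf7 x4=0xea x5=0x0f  N=0 Z=0
-- IRQ taken; context saved, return-PC = 6 --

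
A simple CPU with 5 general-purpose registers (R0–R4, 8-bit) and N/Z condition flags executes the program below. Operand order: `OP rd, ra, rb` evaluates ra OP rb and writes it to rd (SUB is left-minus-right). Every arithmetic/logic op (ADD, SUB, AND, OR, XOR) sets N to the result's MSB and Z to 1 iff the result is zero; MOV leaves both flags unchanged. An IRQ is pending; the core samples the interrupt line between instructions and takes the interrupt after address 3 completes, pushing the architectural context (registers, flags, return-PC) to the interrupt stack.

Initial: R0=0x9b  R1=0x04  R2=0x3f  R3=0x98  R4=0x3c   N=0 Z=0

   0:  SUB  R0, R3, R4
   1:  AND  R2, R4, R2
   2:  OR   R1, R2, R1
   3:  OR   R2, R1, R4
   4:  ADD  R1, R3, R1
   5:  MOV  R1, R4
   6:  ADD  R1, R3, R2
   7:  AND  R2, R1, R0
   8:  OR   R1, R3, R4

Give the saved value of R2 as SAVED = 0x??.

SAVED = 0x3c

after  0: R0=0x5c R1=0x04 R2=0x3f R3=0x98 R4=0x3c  N=0 Z=0
after  1: R0=0x5c R1=0x04 R2=0x3c R3=0x98 R4=0x3c  N=0 Z=0
after  2: R0=0x5c R1=0x3c R2=0x3c R3=0x98 R4=0x3c  N=0 Z=0
after  3: R0=0x5c R1=0x3c R2=0x3c R3=0x98 R4=0x3c  N=0 Z=0
-- IRQ taken; context saved, return-PC = 4 --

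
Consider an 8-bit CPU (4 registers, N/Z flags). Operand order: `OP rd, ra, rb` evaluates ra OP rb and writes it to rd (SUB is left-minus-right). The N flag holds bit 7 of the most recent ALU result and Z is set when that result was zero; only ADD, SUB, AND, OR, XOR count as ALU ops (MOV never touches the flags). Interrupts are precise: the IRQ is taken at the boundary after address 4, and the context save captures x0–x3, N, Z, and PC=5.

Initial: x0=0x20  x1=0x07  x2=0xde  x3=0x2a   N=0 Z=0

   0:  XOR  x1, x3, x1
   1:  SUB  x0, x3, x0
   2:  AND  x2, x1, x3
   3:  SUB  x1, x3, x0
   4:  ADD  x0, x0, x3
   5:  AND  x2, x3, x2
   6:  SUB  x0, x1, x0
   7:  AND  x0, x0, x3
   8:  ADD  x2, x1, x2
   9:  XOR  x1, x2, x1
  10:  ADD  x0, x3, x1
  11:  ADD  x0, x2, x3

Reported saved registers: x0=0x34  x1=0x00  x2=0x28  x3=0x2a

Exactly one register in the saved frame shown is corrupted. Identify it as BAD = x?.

after  0: x0=0x20 x1=0x2d x2=0xde x3=0x2a  N=0 Z=0
after  1: x0=0x0a x1=0x2d x2=0xde x3=0x2a  N=0 Z=0
after  2: x0=0x0a x1=0x2d x2=0x28 x3=0x2a  N=0 Z=0
after  3: x0=0x0a x1=0x20 x2=0x28 x3=0x2a  N=0 Z=0
after  4: x0=0x34 x1=0x20 x2=0x28 x3=0x2a  N=0 Z=0
-- IRQ taken; context saved, return-PC = 5 --
mismatch: x1: reported 0x00 vs actual 0x20

BAD = x1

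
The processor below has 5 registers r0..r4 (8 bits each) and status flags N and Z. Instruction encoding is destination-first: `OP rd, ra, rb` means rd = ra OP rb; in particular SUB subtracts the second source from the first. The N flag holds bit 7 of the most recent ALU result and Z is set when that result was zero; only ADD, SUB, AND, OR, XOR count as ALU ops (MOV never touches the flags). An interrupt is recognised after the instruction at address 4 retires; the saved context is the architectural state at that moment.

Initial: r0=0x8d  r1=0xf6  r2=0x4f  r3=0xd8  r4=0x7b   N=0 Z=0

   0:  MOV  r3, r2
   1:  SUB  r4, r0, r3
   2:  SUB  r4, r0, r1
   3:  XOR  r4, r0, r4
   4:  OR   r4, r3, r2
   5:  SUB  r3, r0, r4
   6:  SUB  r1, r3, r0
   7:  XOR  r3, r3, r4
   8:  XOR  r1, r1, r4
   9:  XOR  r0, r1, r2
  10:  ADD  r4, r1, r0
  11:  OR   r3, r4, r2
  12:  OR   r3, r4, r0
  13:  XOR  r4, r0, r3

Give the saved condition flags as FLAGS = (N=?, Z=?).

FLAGS = (N=0, Z=0)

after  0: r0=0x8d r1=0xf6 r2=0x4f r3=0x4f r4=0x7b  N=0 Z=0
after  1: r0=0x8d r1=0xf6 r2=0x4f r3=0x4f r4=0x3e  N=0 Z=0
after  2: r0=0x8d r1=0xf6 r2=0x4f r3=0x4f r4=0x97  N=1 Z=0
after  3: r0=0x8d r1=0xf6 r2=0x4f r3=0x4f r4=0x1a  N=0 Z=0
after  4: r0=0x8d r1=0xf6 r2=0x4f r3=0x4f r4=0x4f  N=0 Z=0
-- IRQ taken; context saved, return-PC = 5 --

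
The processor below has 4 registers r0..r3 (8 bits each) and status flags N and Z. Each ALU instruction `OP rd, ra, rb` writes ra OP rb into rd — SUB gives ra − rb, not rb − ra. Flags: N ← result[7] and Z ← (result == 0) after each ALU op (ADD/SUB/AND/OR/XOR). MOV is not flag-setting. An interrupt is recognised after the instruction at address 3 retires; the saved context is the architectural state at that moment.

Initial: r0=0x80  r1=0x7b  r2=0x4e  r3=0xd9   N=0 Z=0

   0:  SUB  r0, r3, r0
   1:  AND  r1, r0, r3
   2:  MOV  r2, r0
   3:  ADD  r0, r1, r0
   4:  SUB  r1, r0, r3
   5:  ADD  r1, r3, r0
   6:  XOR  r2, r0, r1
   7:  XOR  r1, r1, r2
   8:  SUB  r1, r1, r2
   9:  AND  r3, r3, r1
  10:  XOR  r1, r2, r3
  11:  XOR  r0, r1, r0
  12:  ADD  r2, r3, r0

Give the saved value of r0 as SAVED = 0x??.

SAVED = 0xb2

after  0: r0=0x59 r1=0x7b r2=0x4e r3=0xd9  N=0 Z=0
after  1: r0=0x59 r1=0x59 r2=0x4e r3=0xd9  N=0 Z=0
after  2: r0=0x59 r1=0x59 r2=0x59 r3=0xd9  N=0 Z=0
after  3: r0=0xb2 r1=0x59 r2=0x59 r3=0xd9  N=1 Z=0
-- IRQ taken; context saved, return-PC = 4 --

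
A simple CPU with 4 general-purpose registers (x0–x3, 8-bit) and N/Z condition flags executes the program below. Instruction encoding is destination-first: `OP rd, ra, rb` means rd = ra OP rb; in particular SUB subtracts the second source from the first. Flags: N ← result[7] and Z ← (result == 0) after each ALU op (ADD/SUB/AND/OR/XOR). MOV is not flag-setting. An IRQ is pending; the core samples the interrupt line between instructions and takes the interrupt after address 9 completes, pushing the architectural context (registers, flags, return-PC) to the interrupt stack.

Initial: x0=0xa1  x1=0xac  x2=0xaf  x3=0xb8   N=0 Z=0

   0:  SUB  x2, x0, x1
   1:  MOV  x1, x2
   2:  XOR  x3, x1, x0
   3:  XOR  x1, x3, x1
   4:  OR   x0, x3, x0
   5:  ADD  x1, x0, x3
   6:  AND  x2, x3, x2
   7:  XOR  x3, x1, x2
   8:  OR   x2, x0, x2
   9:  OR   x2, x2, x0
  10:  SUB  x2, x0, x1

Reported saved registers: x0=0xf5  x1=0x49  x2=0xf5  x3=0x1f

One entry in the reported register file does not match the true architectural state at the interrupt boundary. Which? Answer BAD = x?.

BAD = x3

after  0: x0=0xa1 x1=0xac x2=0xf5 x3=0xb8  N=1 Z=0
after  1: x0=0xa1 x1=0xf5 x2=0xf5 x3=0xb8  N=1 Z=0
after  2: x0=0xa1 x1=0xf5 x2=0xf5 x3=0x54  N=0 Z=0
after  3: x0=0xa1 x1=0xa1 x2=0xf5 x3=0x54  N=1 Z=0
after  4: x0=0xf5 x1=0xa1 x2=0xf5 x3=0x54  N=1 Z=0
after  5: x0=0xf5 x1=0x49 x2=0xf5 x3=0x54  N=0 Z=0
after  6: x0=0xf5 x1=0x49 x2=0x54 x3=0x54  N=0 Z=0
after  7: x0=0xf5 x1=0x49 x2=0x54 x3=0x1d  N=0 Z=0
after  8: x0=0xf5 x1=0x49 x2=0xf5 x3=0x1d  N=1 Z=0
after  9: x0=0xf5 x1=0x49 x2=0xf5 x3=0x1d  N=1 Z=0
-- IRQ taken; context saved, return-PC = 10 --
mismatch: x3: reported 0x1f vs actual 0x1d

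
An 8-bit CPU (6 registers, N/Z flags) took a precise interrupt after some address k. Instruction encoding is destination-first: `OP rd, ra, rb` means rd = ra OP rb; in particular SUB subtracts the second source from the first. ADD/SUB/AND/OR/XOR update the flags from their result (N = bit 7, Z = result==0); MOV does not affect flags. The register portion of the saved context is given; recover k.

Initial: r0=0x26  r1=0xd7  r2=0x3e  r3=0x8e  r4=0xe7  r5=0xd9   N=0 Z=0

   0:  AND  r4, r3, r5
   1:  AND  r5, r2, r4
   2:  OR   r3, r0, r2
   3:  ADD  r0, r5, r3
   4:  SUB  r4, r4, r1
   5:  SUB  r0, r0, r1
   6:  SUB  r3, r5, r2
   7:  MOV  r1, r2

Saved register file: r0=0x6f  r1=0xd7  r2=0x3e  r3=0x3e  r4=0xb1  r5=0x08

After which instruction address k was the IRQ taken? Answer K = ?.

K = 5

after  0: r0=0x26 r1=0xd7 r2=0x3e r3=0x8e r4=0x88 r5=0xd9  N=1 Z=0
after  1: r0=0x26 r1=0xd7 r2=0x3e r3=0x8e r4=0x88 r5=0x08  N=0 Z=0
after  2: r0=0x26 r1=0xd7 r2=0x3e r3=0x3e r4=0x88 r5=0x08  N=0 Z=0
after  3: r0=0x46 r1=0xd7 r2=0x3e r3=0x3e r4=0x88 r5=0x08  N=0 Z=0
after  4: r0=0x46 r1=0xd7 r2=0x3e r3=0x3e r4=0xb1 r5=0x08  N=1 Z=0
after  5: r0=0x6f r1=0xd7 r2=0x3e r3=0x3e r4=0xb1 r5=0x08  N=0 Z=0
-- IRQ taken; context saved, return-PC = 6 --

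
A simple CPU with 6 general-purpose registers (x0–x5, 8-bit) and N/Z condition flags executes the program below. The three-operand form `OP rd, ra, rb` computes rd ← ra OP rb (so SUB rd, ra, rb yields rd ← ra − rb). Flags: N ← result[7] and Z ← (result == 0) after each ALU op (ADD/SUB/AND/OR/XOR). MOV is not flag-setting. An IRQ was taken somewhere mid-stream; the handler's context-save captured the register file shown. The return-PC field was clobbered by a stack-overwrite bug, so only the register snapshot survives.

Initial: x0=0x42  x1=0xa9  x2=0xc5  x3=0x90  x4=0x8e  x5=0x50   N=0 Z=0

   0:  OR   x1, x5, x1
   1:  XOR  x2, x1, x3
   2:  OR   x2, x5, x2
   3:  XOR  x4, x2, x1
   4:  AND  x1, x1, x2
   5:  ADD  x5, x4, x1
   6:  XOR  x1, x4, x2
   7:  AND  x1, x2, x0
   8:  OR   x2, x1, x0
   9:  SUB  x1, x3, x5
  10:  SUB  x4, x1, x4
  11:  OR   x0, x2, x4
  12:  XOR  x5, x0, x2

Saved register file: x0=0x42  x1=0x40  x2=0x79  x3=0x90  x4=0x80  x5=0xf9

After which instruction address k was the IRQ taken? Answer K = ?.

K = 7

after  0: x0=0x42 x1=0xf9 x2=0xc5 x3=0x90 x4=0x8e x5=0x50  N=1 Z=0
after  1: x0=0x42 x1=0xf9 x2=0x69 x3=0x90 x4=0x8e x5=0x50  N=0 Z=0
after  2: x0=0x42 x1=0xf9 x2=0x79 x3=0x90 x4=0x8e x5=0x50  N=0 Z=0
after  3: x0=0x42 x1=0xf9 x2=0x79 x3=0x90 x4=0x80 x5=0x50  N=1 Z=0
after  4: x0=0x42 x1=0x79 x2=0x79 x3=0x90 x4=0x80 x5=0x50  N=0 Z=0
after  5: x0=0x42 x1=0x79 x2=0x79 x3=0x90 x4=0x80 x5=0xf9  N=1 Z=0
after  6: x0=0x42 x1=0xf9 x2=0x79 x3=0x90 x4=0x80 x5=0xf9  N=1 Z=0
after  7: x0=0x42 x1=0x40 x2=0x79 x3=0x90 x4=0x80 x5=0xf9  N=0 Z=0
-- IRQ taken; context saved, return-PC = 8 --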